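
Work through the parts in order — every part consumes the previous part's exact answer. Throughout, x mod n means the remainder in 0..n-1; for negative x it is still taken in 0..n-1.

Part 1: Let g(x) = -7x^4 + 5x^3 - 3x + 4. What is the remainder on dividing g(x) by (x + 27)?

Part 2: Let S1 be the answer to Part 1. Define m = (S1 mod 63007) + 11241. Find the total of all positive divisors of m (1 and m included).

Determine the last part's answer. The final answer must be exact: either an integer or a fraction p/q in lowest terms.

36252

Part 1: remainder = value at the root: -7*(-27)^4 + 5*(-27)^3 - 3*(-27)^1 + 4 = (-3720087) + (-98415) + (81) + (4) = -3818417; answer -3818417
Part 2: S1 = -3818417; m = 36251; 36251 is prime, so its only divisors are 1 and 36251; sigma = 1 + 36251 = 36252; answer 36252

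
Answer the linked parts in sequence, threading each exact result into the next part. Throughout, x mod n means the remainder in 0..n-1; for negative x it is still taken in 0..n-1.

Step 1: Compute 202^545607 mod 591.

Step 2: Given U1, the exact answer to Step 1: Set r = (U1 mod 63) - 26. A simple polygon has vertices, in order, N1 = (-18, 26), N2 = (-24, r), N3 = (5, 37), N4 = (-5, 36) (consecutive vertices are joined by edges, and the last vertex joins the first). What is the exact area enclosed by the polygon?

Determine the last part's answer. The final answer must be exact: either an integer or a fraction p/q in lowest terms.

321

Step 1: squarings mod 591: 202^1=202, 202^2=25, 202^4=34, 202^8=565, 202^16=85, 202^32=133, 202^64=550, 202^128=499, 202^256=190, 202^512=49, 202^1024=37, 202^2048=187, 202^4096=100, 202^8192=544, 202^16384=436, 202^32768=385, 202^65536=475, 202^131072=454, 202^262144=448, 202^524288=355; 202^545607 = 202^1 * 202^2 * 202^4 * 202^64 * 202^256 * 202^512 * 202^4096 * 202^16384 * 202^524288 = 151 (mod 591); answer 151
Step 2: U1 = 151; r = -1; cross terms: (-18*-1 - -24*26)=642, (-24*37 - 5*-1)=-883, (5*36 - -5*37)=365, (-5*26 - -18*36)=518; twice the area = |642| = 642; area = 321; answer 321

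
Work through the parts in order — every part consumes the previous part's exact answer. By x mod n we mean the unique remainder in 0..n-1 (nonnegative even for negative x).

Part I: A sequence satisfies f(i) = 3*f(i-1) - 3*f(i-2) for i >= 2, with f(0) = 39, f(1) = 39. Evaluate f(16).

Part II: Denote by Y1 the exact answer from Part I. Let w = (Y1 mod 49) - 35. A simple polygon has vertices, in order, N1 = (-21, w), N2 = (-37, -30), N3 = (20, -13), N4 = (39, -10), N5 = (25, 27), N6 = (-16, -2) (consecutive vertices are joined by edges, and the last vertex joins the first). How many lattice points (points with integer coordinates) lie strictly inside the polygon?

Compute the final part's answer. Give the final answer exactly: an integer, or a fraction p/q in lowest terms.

1963

Part I: f(2) = 3*(39) - 3*(39) = 0; iterating: f(2)=0, f(3)=-117, f(4)=-351, f(5)=-702, f(6)=-1053, f(7)=-1053, f(8)=0, f(9)=3159, f(10)=9477, f(11)=18954, f(12)=28431, f(13)=28431, f(14)=0, f(15)=-85293, f(16)=-255879; answer -255879
Part II: Y1 = -255879; w = 13; cross terms: (-21*-30 - -37*13)=1111, (-37*-13 - 20*-30)=1081, (20*-10 - 39*-13)=307, (39*27 - 25*-10)=1303, (25*-2 - -16*27)=382, (-16*13 - -21*-2)=-250; twice the area = |3934| = 3934; area = 1967; boundary points = 1 + 1 + 1 + 1 + 1 + 5 = 10; strictly interior points = area - boundary/2 + 1 = 1963; answer 1963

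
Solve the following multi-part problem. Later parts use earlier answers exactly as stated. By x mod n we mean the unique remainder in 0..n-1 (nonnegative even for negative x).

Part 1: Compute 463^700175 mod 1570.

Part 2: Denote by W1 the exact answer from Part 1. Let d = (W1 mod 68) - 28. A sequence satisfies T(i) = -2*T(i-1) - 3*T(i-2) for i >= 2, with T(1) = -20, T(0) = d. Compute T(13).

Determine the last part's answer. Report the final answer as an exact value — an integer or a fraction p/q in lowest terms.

Part 1: squarings mod 1570: 463^1=463, 463^2=849, 463^4=171, 463^8=981, 463^16=1521, 463^32=831, 463^64=1331, 463^128=601, 463^256=101, 463^512=781, 463^1024=801, 463^2048=1041, 463^4096=381, 463^8192=721, 463^16384=171, 463^32768=981, 463^65536=1521, 463^131072=831, 463^262144=1331, 463^524288=601; 463^700175 = 463^1 * 463^2 * 463^4 * 463^8 * 463^256 * 463^512 * 463^1024 * 463^2048 * 463^8192 * 463^32768 * 463^131072 * 463^524288 = 7 (mod 1570); answer 7
Part 2: W1 = 7; d = -21; T(2) = -2*(-20) - 3*(-21) = 103; iterating: T(2)=103, T(3)=-146, T(4)=-17, T(5)=472, T(6)=-893, T(7)=370, T(8)=1939, T(9)=-4988, T(10)=4159, T(11)=6646, T(12)=-25769, T(13)=31600; answer 31600

31600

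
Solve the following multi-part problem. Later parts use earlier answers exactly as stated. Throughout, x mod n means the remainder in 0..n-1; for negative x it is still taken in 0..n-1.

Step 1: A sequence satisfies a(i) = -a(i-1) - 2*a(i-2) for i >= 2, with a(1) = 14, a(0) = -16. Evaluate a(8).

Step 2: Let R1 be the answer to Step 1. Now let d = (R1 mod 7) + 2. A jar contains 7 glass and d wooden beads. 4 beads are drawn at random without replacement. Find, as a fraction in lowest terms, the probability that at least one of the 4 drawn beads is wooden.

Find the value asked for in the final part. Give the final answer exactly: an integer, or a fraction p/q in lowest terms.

Step 1: a(2) = -1*(14) - 2*(-16) = 18; iterating: a(2)=18, a(3)=-46, a(4)=10, a(5)=82, a(6)=-102, a(7)=-62, a(8)=266; answer 266
Step 2: R1 = 266; d = 2; total draws C(9,4) = 126; complement C(7,4) = 35; favorable 126 - 35 = 91; P = 13/18; answer 13/18

13/18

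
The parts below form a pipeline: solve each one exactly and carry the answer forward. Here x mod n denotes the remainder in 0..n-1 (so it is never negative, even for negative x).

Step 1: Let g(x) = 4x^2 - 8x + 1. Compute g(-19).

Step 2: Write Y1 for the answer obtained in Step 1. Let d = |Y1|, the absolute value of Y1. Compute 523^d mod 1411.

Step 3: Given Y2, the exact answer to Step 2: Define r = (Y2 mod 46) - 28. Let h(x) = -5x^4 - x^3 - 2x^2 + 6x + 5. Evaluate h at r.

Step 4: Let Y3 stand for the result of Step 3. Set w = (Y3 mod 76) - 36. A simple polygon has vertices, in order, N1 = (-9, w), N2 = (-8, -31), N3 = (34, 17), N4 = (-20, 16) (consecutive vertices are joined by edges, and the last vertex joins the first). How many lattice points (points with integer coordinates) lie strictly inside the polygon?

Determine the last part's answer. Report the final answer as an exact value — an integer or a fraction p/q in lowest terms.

Step 1: 4*(-19)^2 - 8*(-19)^1 + 1 = (1444) + (152) + (1) = 1597; answer 1597
Step 2: Y1 = 1597; d = 1597; squarings mod 1411: 523^1=523, 523^2=1206, 523^4=1106, 523^8=1310, 523^16=324, 523^32=562, 523^64=1191, 523^128=426, 523^256=868, 523^512=1361, 523^1024=1089; 523^1597 = 523^1 * 523^4 * 523^8 * 523^16 * 523^32 * 523^512 * 523^1024 = 183 (mod 1411); answer 183
Step 3: Y2 = 183; r = 17; -5*(17)^4 - 1*(17)^3 - 2*(17)^2 + 6*(17)^1 + 5 = (-417605) + (-4913) + (-578) + (102) + (5) = -422989; answer -422989
Step 4: Y3 = -422989; w = -9; cross terms: (-9*-31 - -8*-9)=207, (-8*17 - 34*-31)=918, (34*16 - -20*17)=884, (-20*-9 - -9*16)=324; twice the area = |2333| = 2333; area = 2333/2; boundary points = 1 + 6 + 1 + 1 = 9; strictly interior points = area - boundary/2 + 1 = 1163; answer 1163

1163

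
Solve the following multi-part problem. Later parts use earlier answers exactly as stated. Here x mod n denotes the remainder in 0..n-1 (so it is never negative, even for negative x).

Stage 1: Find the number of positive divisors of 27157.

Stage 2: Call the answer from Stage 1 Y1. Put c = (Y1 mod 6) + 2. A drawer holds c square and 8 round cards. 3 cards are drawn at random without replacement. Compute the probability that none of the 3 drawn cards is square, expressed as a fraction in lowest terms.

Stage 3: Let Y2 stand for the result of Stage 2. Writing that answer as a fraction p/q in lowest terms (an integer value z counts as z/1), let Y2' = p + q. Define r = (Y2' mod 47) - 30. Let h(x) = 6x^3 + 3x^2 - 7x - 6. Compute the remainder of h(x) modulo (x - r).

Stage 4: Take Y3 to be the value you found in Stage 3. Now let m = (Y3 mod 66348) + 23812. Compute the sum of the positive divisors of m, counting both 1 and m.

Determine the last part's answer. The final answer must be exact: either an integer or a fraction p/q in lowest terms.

Stage 1: 27157 = 13 * 2089; number of divisors = (1+1) * (1+1) = 4; answer 4
Stage 2: Y1 = 4; c = 6; total draws C(14,3) = 364; favorable C(8,3) = 56; P = 2/13; answer 2/13
Stage 3: Y2 = 2/13; threaded value p + q = 15; r = -15; remainder = value at the root: 6*(-15)^3 + 3*(-15)^2 - 7*(-15)^1 - 6 = (-20250) + (675) + (105) + (-6) = -19476; answer -19476
Stage 4: Y3 = -19476; m = 70684; 70684 = 2^2 * 41 * 431; sigma = (1 + 2 + 4) * (1 + 41) * (1 + 431) = 7 * 42 * 432 = 127008; answer 127008

127008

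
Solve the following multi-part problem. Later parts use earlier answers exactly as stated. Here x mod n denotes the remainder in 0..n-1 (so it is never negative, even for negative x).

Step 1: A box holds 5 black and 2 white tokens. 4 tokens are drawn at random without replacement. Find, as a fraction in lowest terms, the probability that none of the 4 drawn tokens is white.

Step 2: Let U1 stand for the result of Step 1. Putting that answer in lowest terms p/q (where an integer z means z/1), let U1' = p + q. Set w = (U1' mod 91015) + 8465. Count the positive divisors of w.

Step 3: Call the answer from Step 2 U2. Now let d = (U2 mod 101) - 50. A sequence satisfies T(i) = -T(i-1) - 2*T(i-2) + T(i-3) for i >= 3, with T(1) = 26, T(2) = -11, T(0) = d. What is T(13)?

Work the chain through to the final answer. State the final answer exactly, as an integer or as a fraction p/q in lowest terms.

Step 1: total draws C(7,4) = 35; favorable C(5,4) = 5; P = 1/7; answer 1/7
Step 2: U1 = 1/7; threaded value p + q = 8; w = 8473; 8473 = 37 * 229; number of divisors = (1+1) * (1+1) = 4; answer 4
Step 3: U2 = 4; d = -46; T(3) = -1*(-11) - 2*(26) + 1*(-46) = -87; iterating: T(3)=-87, T(4)=135, T(5)=28, T(6)=-385, T(7)=464, T(8)=334, T(9)=-1647, T(10)=1443, T(11)=2185, T(12)=-6718, T(13)=3791; answer 3791

3791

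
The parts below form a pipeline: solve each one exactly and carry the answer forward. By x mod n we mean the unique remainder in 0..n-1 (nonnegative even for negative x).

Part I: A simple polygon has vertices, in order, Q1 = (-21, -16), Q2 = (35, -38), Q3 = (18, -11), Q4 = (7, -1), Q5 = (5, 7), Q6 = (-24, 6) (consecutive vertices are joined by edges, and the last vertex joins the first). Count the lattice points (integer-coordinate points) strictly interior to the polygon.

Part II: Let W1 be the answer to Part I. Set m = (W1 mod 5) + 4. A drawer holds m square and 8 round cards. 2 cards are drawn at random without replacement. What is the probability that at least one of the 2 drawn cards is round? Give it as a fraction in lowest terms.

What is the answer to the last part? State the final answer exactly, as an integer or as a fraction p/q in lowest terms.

34/39

Part I: cross terms: (-21*-38 - 35*-16)=1358, (35*-11 - 18*-38)=299, (18*-1 - 7*-11)=59, (7*7 - 5*-1)=54, (5*6 - -24*7)=198, (-24*-16 - -21*6)=510; twice the area = |2478| = 2478; area = 1239; boundary points = 2 + 1 + 1 + 2 + 1 + 1 = 8; strictly interior points = area - boundary/2 + 1 = 1236; answer 1236
Part II: W1 = 1236; m = 5; total draws C(13,2) = 78; complement C(5,2) = 10; favorable 78 - 10 = 68; P = 34/39; answer 34/39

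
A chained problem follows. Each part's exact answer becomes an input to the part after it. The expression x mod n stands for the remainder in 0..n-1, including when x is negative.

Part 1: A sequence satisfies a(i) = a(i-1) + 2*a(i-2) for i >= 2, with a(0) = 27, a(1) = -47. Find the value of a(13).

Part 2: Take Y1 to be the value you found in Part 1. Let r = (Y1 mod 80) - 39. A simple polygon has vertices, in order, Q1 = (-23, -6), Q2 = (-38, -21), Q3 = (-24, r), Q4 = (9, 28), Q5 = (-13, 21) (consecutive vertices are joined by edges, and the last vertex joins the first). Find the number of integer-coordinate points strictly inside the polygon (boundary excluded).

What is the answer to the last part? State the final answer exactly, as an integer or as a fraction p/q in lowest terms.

Part 1: a(2) = 1*(-47) + 2*(27) = 7; iterating: a(2)=7, a(3)=-87, a(4)=-73, a(5)=-247, a(6)=-393, a(7)=-887, a(8)=-1673, a(9)=-3447, a(10)=-6793, a(11)=-13687, a(12)=-27273, a(13)=-54647; answer -54647
Part 2: Y1 = -54647; r = 34; cross terms: (-23*-21 - -38*-6)=255, (-38*34 - -24*-21)=-1796, (-24*28 - 9*34)=-978, (9*21 - -13*28)=553, (-13*-6 - -23*21)=561; twice the area = |-1405| = 1405; area = 1405/2; boundary points = 15 + 1 + 3 + 1 + 1 = 21; strictly interior points = area - boundary/2 + 1 = 693; answer 693

693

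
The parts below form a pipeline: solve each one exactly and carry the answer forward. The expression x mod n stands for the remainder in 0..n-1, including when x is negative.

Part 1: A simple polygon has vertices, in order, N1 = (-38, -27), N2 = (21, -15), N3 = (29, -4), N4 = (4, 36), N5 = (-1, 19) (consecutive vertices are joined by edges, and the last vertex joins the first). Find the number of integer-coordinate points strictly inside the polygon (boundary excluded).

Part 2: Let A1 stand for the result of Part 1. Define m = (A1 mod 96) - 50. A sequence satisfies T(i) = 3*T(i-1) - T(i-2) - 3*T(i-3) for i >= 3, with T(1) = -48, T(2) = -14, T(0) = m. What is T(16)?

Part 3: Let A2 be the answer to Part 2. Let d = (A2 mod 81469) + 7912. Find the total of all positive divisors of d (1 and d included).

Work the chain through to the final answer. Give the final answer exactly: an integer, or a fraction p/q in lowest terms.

128940

Part 1: cross terms: (-38*-15 - 21*-27)=1137, (21*-4 - 29*-15)=351, (29*36 - 4*-4)=1060, (4*19 - -1*36)=112, (-1*-27 - -38*19)=749; twice the area = |3409| = 3409; area = 3409/2; boundary points = 1 + 1 + 5 + 1 + 1 = 9; strictly interior points = area - boundary/2 + 1 = 1701; answer 1701
Part 2: A1 = 1701; m = 19; T(3) = 3*(-14) - 1*(-48) - 3*(19) = -51; iterating: T(3)=-51, T(4)=5, T(5)=108, T(6)=472, T(7)=1293, T(8)=3083, T(9)=6540, T(10)=12658, T(11)=22185, T(12)=34277, T(13)=42672, T(14)=27184, T(15)=-63951, T(16)=-347053; answer -347053
Part 3: A2 = -347053; d = 68204; 68204 = 2^2 * 17^2 * 59; sigma = (1 + 2 + 4) * (1 + 17 + 289) * (1 + 59) = 7 * 307 * 60 = 128940; answer 128940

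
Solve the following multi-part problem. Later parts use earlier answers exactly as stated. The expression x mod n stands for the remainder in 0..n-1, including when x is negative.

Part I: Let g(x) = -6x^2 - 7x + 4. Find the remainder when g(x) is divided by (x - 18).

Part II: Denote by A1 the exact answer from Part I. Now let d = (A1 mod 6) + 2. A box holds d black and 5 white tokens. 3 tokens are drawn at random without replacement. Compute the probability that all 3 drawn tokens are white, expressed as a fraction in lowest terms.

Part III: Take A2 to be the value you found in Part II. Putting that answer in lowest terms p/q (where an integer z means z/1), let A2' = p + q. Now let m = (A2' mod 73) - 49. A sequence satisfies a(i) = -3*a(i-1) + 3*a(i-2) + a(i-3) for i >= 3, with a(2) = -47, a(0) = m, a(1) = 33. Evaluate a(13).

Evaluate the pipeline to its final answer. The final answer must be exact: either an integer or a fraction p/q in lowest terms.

112041573

Part I: remainder = value at the root: -6*(18)^2 - 7*(18)^1 + 4 = (-1944) + (-126) + (4) = -2066; answer -2066
Part II: A1 = -2066; d = 6; total draws C(11,3) = 165; favorable C(5,3) = 10; P = 2/33; answer 2/33
Part III: A2 = 2/33; threaded value p + q = 35; m = -14; a(3) = -3*(-47) + 3*(33) + 1*(-14) = 226; iterating: a(3)=226, a(4)=-786, a(5)=2989, a(6)=-11099, a(7)=41478, a(8)=-154742, a(9)=577561, a(10)=-2155431, a(11)=8044234, a(12)=-30021434, a(13)=112041573; answer 112041573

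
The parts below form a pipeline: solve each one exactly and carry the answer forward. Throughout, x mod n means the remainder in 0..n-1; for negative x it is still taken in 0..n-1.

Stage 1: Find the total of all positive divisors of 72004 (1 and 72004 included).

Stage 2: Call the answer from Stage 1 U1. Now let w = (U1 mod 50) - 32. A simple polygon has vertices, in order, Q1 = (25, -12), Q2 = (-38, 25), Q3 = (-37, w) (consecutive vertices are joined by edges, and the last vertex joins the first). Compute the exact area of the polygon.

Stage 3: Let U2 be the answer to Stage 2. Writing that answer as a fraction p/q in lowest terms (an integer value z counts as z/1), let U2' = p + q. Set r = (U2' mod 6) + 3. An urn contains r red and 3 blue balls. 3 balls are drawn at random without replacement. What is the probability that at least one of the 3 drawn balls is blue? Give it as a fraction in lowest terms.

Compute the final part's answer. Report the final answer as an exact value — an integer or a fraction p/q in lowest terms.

23/28

Stage 1: 72004 = 2^2 * 47 * 383; sigma = (1 + 2 + 4) * (1 + 47) * (1 + 383) = 7 * 48 * 384 = 129024; answer 129024
Stage 2: U1 = 129024; w = -8; cross terms: (25*25 - -38*-12)=169, (-38*-8 - -37*25)=1229, (-37*-12 - 25*-8)=644; twice the area = |2042| = 2042; area = 1021; answer 1021
Stage 3: U2 = 1021; threaded value p + q = 1022; r = 5; total draws C(8,3) = 56; complement C(5,3) = 10; favorable 56 - 10 = 46; P = 23/28; answer 23/28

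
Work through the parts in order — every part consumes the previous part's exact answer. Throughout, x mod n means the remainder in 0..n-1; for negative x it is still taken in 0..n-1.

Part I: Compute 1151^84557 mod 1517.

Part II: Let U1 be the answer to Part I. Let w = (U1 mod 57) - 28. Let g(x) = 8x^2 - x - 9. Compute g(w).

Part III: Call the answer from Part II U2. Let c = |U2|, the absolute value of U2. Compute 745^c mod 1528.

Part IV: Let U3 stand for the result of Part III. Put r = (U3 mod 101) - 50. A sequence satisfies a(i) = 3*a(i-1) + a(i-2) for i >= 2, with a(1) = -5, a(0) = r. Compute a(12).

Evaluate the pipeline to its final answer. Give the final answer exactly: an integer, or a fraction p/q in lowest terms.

Part I: squarings mod 1517: 1151^1=1151, 1151^2=460, 1151^4=737, 1151^8=83, 1151^16=821, 1151^32=493, 1151^64=329, 1151^128=534, 1151^256=1477, 1151^512=83, 1151^1024=821, 1151^2048=493, 1151^4096=329, 1151^8192=534, 1151^16384=1477, 1151^32768=83, 1151^65536=821; 1151^84557 = 1151^1 * 1151^4 * 1151^8 * 1151^64 * 1151^512 * 1151^2048 * 1151^16384 * 1151^65536 = 243 (mod 1517); answer 243
Part II: U1 = 243; w = -13; 8*(-13)^2 - 1*(-13)^1 - 9 = (1352) + (13) + (-9) = 1356; answer 1356
Part III: U2 = 1356; c = 1356; squarings mod 1528: 745^1=745, 745^2=361, 745^4=441, 745^8=425, 745^16=321, 745^32=665, 745^64=633, 745^128=353, 745^256=841, 745^512=1345, 745^1024=1401; 745^1356 = 745^4 * 745^8 * 745^64 * 745^256 * 745^1024 = 457 (mod 1528); answer 457
Part IV: U3 = 457; r = 3; a(2) = 3*(-5) + 1*(3) = -12; iterating: a(2)=-12, a(3)=-41, a(4)=-135, a(5)=-446, a(6)=-1473, a(7)=-4865, a(8)=-16068, a(9)=-53069, a(10)=-175275, a(11)=-578894, a(12)=-1911957; answer -1911957

-1911957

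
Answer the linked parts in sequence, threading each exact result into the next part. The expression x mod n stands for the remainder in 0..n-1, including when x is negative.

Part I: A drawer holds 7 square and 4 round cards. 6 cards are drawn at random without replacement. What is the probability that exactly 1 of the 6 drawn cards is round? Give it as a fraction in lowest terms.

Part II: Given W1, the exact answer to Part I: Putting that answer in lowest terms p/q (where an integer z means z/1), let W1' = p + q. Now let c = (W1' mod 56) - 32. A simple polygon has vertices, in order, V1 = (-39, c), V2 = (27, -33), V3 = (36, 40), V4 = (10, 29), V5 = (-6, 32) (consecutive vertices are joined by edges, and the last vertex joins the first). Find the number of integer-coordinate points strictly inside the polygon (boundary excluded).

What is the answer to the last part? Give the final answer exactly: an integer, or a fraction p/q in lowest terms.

Part I: total draws C(11,6) = 462; favorable C(4,1)*C(7,5) = 84; P = 2/11; answer 2/11
Part II: W1 = 2/11; threaded value p + q = 13; c = -19; cross terms: (-39*-33 - 27*-19)=1800, (27*40 - 36*-33)=2268, (36*29 - 10*40)=644, (10*32 - -6*29)=494, (-6*-19 - -39*32)=1362; twice the area = |6568| = 6568; area = 3284; boundary points = 2 + 1 + 1 + 1 + 3 = 8; strictly interior points = area - boundary/2 + 1 = 3281; answer 3281

3281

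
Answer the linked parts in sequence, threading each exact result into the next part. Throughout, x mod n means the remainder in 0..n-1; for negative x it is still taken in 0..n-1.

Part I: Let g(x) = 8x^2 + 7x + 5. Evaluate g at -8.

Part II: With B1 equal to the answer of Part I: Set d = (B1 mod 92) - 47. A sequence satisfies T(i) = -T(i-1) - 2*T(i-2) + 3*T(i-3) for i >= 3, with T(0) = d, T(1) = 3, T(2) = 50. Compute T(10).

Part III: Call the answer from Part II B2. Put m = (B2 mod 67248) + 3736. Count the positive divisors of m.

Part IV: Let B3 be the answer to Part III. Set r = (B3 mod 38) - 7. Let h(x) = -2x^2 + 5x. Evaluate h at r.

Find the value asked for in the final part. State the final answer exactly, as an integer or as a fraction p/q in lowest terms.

-117

Part I: 8*(-8)^2 + 7*(-8)^1 + 5 = (512) + (-56) + (5) = 461; answer 461
Part II: B1 = 461; d = -46; T(3) = -1*(50) - 2*(3) + 3*(-46) = -194; iterating: T(3)=-194, T(4)=103, T(5)=435, T(6)=-1223, T(7)=662, T(8)=3089, T(9)=-8082, T(10)=3890; answer 3890
Part III: B2 = 3890; m = 7626; 7626 = 2 * 3 * 31 * 41; number of divisors = (1+1) * (1+1) * (1+1) * (1+1) = 16; answer 16
Part IV: B3 = 16; r = 9; -2*(9)^2 + 5*(9)^1 = (-162) + (45) = -117; answer -117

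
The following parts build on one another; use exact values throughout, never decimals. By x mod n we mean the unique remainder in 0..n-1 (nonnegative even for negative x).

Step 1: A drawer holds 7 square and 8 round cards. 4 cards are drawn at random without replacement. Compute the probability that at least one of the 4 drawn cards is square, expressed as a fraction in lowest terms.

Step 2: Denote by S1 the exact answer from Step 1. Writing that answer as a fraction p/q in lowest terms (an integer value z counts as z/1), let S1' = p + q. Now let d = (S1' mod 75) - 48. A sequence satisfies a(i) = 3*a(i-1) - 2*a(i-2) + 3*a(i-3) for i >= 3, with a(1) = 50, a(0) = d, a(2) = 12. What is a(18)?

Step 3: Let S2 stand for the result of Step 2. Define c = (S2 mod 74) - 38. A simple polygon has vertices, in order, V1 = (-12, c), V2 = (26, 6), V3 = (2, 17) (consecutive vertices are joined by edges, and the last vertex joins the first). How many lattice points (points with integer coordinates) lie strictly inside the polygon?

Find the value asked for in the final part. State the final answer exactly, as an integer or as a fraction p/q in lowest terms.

66

Step 1: total draws C(15,4) = 1365; complement C(8,4) = 70; favorable 1365 - 70 = 1295; P = 37/39; answer 37/39
Step 2: S1 = 37/39; threaded value p + q = 76; d = -47; a(3) = 3*(12) - 2*(50) + 3*(-47) = -205; iterating: a(3)=-205, a(4)=-489, a(5)=-1021, a(6)=-2700, a(7)=-7525, a(8)=-20238, a(9)=-53764, a(10)=-143391, a(11)=-383359, a(12)=-1024587, a(13)=-2737216, a(14)=-7312551, a(15)=-19536982, a(16)=-52197492, a(17)=-139456165, a(18)=-372584457; answer -372584457
Step 3: S2 = -372584457; c = 29; cross terms: (-12*6 - 26*29)=-826, (26*17 - 2*6)=430, (2*29 - -12*17)=262; twice the area = |-134| = 134; area = 67; boundary points = 1 + 1 + 2 = 4; strictly interior points = area - boundary/2 + 1 = 66; answer 66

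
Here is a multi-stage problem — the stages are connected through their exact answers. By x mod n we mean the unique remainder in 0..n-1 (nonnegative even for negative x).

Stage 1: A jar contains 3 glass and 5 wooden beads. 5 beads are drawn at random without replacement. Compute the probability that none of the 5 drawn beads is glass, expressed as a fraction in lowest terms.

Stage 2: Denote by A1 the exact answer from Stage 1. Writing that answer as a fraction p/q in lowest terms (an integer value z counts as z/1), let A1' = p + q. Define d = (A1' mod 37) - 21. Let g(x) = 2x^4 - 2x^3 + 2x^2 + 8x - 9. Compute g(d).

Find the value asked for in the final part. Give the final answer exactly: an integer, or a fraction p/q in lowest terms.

Stage 1: total draws C(8,5) = 56; favorable C(5,5) = 1; P = 1/56; answer 1/56
Stage 2: A1 = 1/56; threaded value p + q = 57; d = -1; 2*(-1)^4 - 2*(-1)^3 + 2*(-1)^2 + 8*(-1)^1 - 9 = (2) + (2) + (2) + (-8) + (-9) = -11; answer -11

-11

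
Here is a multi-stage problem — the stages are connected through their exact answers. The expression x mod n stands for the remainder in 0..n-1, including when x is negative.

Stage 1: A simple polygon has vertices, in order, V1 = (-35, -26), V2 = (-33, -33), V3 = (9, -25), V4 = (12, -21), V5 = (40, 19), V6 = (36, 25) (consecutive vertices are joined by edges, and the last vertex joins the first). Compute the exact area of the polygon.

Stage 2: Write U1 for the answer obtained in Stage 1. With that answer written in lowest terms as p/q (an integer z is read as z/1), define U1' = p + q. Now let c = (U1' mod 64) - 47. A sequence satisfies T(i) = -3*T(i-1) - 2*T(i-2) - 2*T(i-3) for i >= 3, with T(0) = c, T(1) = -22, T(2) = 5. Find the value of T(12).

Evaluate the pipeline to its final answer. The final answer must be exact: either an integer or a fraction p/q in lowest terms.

-131897

Stage 1: cross terms: (-35*-33 - -33*-26)=297, (-33*-25 - 9*-33)=1122, (9*-21 - 12*-25)=111, (12*19 - 40*-21)=1068, (40*25 - 36*19)=316, (36*-26 - -35*25)=-61; twice the area = |2853| = 2853; area = 2853/2; answer 2853/2
Stage 2: U1 = 2853/2; threaded value p + q = 2855; c = -8; T(3) = -3*(5) - 2*(-22) - 2*(-8) = 45; iterating: T(3)=45, T(4)=-101, T(5)=203, T(6)=-497, T(7)=1287, T(8)=-3273, T(9)=8239, T(10)=-20745, T(11)=52303, T(12)=-131897; answer -131897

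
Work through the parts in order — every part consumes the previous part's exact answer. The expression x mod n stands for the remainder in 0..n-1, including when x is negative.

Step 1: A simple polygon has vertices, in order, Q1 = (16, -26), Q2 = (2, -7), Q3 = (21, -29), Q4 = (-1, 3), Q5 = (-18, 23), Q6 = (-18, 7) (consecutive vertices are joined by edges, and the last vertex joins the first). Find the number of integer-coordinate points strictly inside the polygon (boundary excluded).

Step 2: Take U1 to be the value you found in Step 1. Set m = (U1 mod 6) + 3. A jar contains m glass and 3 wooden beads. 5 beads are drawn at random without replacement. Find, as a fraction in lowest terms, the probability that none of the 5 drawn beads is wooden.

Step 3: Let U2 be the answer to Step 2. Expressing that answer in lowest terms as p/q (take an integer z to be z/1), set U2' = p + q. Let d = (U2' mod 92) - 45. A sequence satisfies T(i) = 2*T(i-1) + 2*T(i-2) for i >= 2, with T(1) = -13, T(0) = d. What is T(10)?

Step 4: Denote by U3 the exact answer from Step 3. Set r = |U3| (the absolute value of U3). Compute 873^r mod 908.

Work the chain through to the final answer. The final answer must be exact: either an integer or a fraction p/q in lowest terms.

609

Step 1: cross terms: (16*-7 - 2*-26)=-60, (2*-29 - 21*-7)=89, (21*3 - -1*-29)=34, (-1*23 - -18*3)=31, (-18*7 - -18*23)=288, (-18*-26 - 16*7)=356; twice the area = |738| = 738; area = 369; boundary points = 1 + 1 + 2 + 1 + 16 + 1 = 22; strictly interior points = area - boundary/2 + 1 = 359; answer 359
Step 2: U1 = 359; m = 8; total draws C(11,5) = 462; favorable C(8,5) = 56; P = 4/33; answer 4/33
Step 3: U2 = 4/33; threaded value p + q = 37; d = -8; T(2) = 2*(-13) + 2*(-8) = -42; iterating: T(2)=-42, T(3)=-110, T(4)=-304, T(5)=-828, T(6)=-2264, T(7)=-6184, T(8)=-16896, T(9)=-46160, T(10)=-126112; answer -126112
Step 4: U3 = -126112; r = 126112; squarings mod 908: 873^1=873, 873^2=317, 873^4=609, 873^8=417, 873^16=461, 873^32=49, 873^64=585, 873^128=817, 873^256=109, 873^512=77, 873^1024=481, 873^2048=729, 873^4096=261, 873^8192=21, 873^16384=441, 873^32768=169, 873^65536=413; 873^126112 = 873^32 * 873^128 * 873^1024 * 873^2048 * 873^8192 * 873^16384 * 873^32768 * 873^65536 = 609 (mod 908); answer 609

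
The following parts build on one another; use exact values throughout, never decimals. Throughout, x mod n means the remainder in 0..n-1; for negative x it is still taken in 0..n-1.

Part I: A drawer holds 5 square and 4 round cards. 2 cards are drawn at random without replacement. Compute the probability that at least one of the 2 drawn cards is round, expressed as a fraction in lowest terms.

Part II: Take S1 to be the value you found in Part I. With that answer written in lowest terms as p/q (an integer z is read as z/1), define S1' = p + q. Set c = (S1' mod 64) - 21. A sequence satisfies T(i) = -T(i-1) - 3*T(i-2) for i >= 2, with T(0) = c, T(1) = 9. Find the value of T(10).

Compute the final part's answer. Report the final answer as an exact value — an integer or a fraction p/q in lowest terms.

Part I: total draws C(9,2) = 36; complement C(5,2) = 10; favorable 36 - 10 = 26; P = 13/18; answer 13/18
Part II: S1 = 13/18; threaded value p + q = 31; c = 10; T(2) = -1*(9) - 3*(10) = -39; iterating: T(2)=-39, T(3)=12, T(4)=105, T(5)=-141, T(6)=-174, T(7)=597, T(8)=-75, T(9)=-1716, T(10)=1941; answer 1941

1941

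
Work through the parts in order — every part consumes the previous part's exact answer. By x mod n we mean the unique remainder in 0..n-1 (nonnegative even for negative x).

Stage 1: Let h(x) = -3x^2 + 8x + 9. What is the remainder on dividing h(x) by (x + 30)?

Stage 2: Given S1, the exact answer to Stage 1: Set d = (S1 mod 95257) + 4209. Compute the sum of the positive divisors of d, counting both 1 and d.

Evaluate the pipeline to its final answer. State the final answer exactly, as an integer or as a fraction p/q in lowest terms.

Stage 1: remainder = value at the root: -3*(-30)^2 + 8*(-30)^1 + 9 = (-2700) + (-240) + (9) = -2931; answer -2931
Stage 2: S1 = -2931; d = 96535; 96535 = 5 * 43 * 449; sigma = (1 + 5) * (1 + 43) * (1 + 449) = 6 * 44 * 450 = 118800; answer 118800

118800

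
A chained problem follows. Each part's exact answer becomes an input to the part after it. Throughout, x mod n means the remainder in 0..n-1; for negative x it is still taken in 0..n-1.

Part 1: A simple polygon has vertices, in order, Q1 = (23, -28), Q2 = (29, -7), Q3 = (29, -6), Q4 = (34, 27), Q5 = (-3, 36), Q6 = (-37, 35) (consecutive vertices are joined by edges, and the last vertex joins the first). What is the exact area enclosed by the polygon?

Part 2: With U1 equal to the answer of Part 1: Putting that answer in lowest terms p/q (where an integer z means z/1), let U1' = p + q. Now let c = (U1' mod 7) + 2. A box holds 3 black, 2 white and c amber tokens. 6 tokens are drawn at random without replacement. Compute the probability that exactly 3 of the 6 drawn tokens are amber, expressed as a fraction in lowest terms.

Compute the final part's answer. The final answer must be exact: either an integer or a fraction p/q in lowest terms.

Part 1: cross terms: (23*-7 - 29*-28)=651, (29*-6 - 29*-7)=29, (29*27 - 34*-6)=987, (34*36 - -3*27)=1305, (-3*35 - -37*36)=1227, (-37*-28 - 23*35)=231; twice the area = |4430| = 4430; area = 2215; answer 2215
Part 2: U1 = 2215; threaded value p + q = 2216; c = 6; total draws C(11,6) = 462; favorable C(6,3)*C(5,3) = 200; P = 100/231; answer 100/231

100/231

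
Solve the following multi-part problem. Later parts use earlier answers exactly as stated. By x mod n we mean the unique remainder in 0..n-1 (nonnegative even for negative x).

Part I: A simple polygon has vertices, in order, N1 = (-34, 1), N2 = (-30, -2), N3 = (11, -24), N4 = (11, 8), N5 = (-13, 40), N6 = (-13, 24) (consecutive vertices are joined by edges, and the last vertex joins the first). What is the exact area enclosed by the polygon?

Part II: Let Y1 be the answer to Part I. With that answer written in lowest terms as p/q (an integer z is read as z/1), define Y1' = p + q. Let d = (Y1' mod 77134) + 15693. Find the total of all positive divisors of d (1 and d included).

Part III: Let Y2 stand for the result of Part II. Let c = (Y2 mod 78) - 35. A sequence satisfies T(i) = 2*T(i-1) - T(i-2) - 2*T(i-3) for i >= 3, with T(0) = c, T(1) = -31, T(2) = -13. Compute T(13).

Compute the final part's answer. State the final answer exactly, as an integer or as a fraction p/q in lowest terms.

-3107

Part I: cross terms: (-34*-2 - -30*1)=98, (-30*-24 - 11*-2)=742, (11*8 - 11*-24)=352, (11*40 - -13*8)=544, (-13*24 - -13*40)=208, (-13*1 - -34*24)=803; twice the area = |2747| = 2747; area = 2747/2; answer 2747/2
Part II: Y1 = 2747/2; threaded value p + q = 2749; d = 18442; 18442 = 2 * 9221; sigma = (1 + 2) * (1 + 9221) = 3 * 9222 = 27666; answer 27666
Part III: Y2 = 27666; c = 19; T(3) = 2*(-13) - 1*(-31) - 2*(19) = -33; iterating: T(3)=-33, T(4)=9, T(5)=77, T(6)=211, T(7)=327, T(8)=289, T(9)=-171, T(10)=-1285, T(11)=-2977, T(12)=-4327, T(13)=-3107; answer -3107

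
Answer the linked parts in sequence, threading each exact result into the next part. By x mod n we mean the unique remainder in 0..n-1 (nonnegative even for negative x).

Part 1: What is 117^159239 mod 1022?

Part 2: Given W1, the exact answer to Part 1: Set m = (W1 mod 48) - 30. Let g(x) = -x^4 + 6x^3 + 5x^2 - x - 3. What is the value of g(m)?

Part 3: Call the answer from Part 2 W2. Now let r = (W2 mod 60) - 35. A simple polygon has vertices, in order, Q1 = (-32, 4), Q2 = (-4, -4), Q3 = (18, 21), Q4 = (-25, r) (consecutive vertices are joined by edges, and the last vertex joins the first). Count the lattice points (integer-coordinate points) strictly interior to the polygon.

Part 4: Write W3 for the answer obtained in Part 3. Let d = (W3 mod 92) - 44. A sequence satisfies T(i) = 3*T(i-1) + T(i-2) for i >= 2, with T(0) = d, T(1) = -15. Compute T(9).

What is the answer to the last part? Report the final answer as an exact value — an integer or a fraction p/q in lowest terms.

Part 1: squarings mod 1022: 117^1=117, 117^2=403, 117^4=933, 117^8=767, 117^16=639, 117^32=543, 117^64=513, 117^128=515, 117^256=527, 117^512=767, 117^1024=639, 117^2048=543, 117^4096=513, 117^8192=515, 117^16384=527, 117^32768=767, 117^65536=639, 117^131072=543; 117^159239 = 117^1 * 117^2 * 117^4 * 117^512 * 117^1024 * 117^2048 * 117^8192 * 117^16384 * 117^131072 = 843 (mod 1022); answer 843
Part 2: W1 = 843; m = -3; -1*(-3)^4 + 6*(-3)^3 + 5*(-3)^2 - 1*(-3)^1 - 3 = (-81) + (-162) + (45) + (3) + (-3) = -198; answer -198
Part 3: W2 = -198; r = 7; cross terms: (-32*-4 - -4*4)=144, (-4*21 - 18*-4)=-12, (18*7 - -25*21)=651, (-25*4 - -32*7)=124; twice the area = |907| = 907; area = 907/2; boundary points = 4 + 1 + 1 + 1 = 7; strictly interior points = area - boundary/2 + 1 = 451; answer 451
Part 4: W3 = 451; d = 39; T(2) = 3*(-15) + 1*(39) = -6; iterating: T(2)=-6, T(3)=-33, T(4)=-105, T(5)=-348, T(6)=-1149, T(7)=-3795, T(8)=-12534, T(9)=-41397; answer -41397

-41397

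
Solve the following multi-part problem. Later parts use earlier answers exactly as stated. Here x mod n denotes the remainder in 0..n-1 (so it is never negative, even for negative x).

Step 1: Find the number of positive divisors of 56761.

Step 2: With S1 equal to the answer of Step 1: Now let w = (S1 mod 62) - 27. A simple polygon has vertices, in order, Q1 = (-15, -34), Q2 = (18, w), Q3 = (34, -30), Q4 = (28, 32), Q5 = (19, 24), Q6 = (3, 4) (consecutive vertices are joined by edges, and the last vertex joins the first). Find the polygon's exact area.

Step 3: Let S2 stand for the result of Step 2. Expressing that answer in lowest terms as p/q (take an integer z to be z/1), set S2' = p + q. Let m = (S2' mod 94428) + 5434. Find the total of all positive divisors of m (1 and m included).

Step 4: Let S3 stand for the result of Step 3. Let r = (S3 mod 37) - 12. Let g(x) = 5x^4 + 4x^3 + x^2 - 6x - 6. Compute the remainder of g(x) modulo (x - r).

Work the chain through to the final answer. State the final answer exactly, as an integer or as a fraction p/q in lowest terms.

54034

Step 1: 56761 = 31 * 1831; number of divisors = (1+1) * (1+1) = 4; answer 4
Step 2: S1 = 4; w = -23; cross terms: (-15*-23 - 18*-34)=957, (18*-30 - 34*-23)=242, (34*32 - 28*-30)=1928, (28*24 - 19*32)=64, (19*4 - 3*24)=4, (3*-34 - -15*4)=-42; twice the area = |3153| = 3153; area = 3153/2; answer 3153/2
Step 3: S2 = 3153/2; threaded value p + q = 3155; m = 8589; 8589 = 3 * 7 * 409; sigma = (1 + 3) * (1 + 7) * (1 + 409) = 4 * 8 * 410 = 13120; answer 13120
Step 4: S3 = 13120; r = 10; remainder = value at the root: 5*(10)^4 + 4*(10)^3 + 1*(10)^2 - 6*(10)^1 - 6 = (50000) + (4000) + (100) + (-60) + (-6) = 54034; answer 54034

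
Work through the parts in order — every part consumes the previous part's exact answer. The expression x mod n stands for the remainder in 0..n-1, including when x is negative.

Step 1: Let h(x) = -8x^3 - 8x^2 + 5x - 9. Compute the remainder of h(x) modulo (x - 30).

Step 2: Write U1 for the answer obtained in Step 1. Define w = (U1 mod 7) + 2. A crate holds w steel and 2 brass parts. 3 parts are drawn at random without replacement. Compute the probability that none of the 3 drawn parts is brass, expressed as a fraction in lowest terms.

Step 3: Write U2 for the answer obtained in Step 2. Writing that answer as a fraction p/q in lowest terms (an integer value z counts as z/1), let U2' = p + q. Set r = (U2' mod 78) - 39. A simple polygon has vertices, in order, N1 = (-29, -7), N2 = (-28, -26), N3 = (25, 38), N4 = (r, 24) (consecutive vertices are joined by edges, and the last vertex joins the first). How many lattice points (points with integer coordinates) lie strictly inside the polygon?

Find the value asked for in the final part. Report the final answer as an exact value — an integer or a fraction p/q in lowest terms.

1394

Step 1: remainder = value at the root: -8*(30)^3 - 8*(30)^2 + 5*(30)^1 - 9 = (-216000) + (-7200) + (150) + (-9) = -223059; answer -223059
Step 2: U1 = -223059; w = 5; total draws C(7,3) = 35; favorable C(5,3) = 10; P = 2/7; answer 2/7
Step 3: U2 = 2/7; threaded value p + q = 9; r = -30; cross terms: (-29*-26 - -28*-7)=558, (-28*38 - 25*-26)=-414, (25*24 - -30*38)=1740, (-30*-7 - -29*24)=906; twice the area = |2790| = 2790; area = 1395; boundary points = 1 + 1 + 1 + 1 = 4; strictly interior points = area - boundary/2 + 1 = 1394; answer 1394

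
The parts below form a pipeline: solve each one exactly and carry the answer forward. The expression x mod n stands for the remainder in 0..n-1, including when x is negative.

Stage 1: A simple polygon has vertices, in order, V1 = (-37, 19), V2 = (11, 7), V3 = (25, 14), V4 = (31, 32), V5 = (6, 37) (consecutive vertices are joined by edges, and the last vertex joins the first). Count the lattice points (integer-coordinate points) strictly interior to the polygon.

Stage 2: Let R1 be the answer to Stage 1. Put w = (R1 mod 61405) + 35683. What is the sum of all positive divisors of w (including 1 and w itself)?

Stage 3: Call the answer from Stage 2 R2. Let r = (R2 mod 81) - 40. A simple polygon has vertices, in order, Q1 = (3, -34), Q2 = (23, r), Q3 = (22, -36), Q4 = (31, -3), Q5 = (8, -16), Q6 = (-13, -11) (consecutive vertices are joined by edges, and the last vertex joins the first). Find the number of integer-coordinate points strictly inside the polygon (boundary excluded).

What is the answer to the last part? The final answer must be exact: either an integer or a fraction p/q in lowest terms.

Stage 1: cross terms: (-37*7 - 11*19)=-468, (11*14 - 25*7)=-21, (25*32 - 31*14)=366, (31*37 - 6*32)=955, (6*19 - -37*37)=1483; twice the area = |2315| = 2315; area = 2315/2; boundary points = 12 + 7 + 6 + 5 + 1 = 31; strictly interior points = area - boundary/2 + 1 = 1143; answer 1143
Stage 2: R1 = 1143; w = 36826; 36826 = 2 * 18413; sigma = (1 + 2) * (1 + 18413) = 3 * 18414 = 55242; answer 55242
Stage 3: R2 = 55242; r = -40; cross terms: (3*-40 - 23*-34)=662, (23*-36 - 22*-40)=52, (22*-3 - 31*-36)=1050, (31*-16 - 8*-3)=-472, (8*-11 - -13*-16)=-296, (-13*-34 - 3*-11)=475; twice the area = |1471| = 1471; area = 1471/2; boundary points = 2 + 1 + 3 + 1 + 1 + 1 = 9; strictly interior points = area - boundary/2 + 1 = 732; answer 732

732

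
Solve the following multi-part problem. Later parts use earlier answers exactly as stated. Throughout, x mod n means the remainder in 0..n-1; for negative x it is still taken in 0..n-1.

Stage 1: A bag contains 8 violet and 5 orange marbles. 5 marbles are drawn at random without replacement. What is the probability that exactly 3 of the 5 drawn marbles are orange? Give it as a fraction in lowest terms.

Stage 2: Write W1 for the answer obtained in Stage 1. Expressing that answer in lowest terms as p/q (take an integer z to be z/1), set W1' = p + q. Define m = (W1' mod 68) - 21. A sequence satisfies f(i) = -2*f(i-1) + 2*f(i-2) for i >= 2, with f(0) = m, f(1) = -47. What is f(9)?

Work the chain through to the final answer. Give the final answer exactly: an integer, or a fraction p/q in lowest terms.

-82800

Stage 1: total draws C(13,5) = 1287; favorable C(5,3)*C(8,2) = 280; P = 280/1287; answer 280/1287
Stage 2: W1 = 280/1287; threaded value p + q = 1567; m = -18; f(2) = -2*(-47) + 2*(-18) = 58; iterating: f(2)=58, f(3)=-210, f(4)=536, f(5)=-1492, f(6)=4056, f(7)=-11096, f(8)=30304, f(9)=-82800; answer -82800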